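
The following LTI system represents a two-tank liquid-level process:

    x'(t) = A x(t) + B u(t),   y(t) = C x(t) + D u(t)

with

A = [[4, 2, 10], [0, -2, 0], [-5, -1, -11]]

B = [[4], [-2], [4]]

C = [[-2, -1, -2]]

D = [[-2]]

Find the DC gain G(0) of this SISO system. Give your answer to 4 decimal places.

G(0) = C(-A)^{-1}B + D = -C A^{-1} B + D.
det A = -12, so A^{-1} = (1/-12)·adj(A) = [[-11/6, -1, -5/3], [0, -1/2, 0], [5/6, 1/2, 2/3]]
A^{-1} B = [-12, 1, 5]^T
C A^{-1} B = 13
G(0) = D - C A^{-1} B = -2 - (13) = -15

-15.0000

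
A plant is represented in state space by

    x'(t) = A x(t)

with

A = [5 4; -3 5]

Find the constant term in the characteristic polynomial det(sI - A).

For a 2×2 matrix, det(sI - A) = s^2 - (tr A)s + det A.
tr A = 10, det A = 37.
So p(s) = s^2 - 10s + 37.
The constant term is 37.

37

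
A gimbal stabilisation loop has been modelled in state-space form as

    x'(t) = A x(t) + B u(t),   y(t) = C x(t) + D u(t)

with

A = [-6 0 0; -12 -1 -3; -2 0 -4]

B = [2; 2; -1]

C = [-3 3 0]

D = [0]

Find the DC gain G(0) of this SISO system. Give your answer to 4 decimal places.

G(0) = C(-A)^{-1}B + D = -C A^{-1} B + D.
det A = -24, so A^{-1} = (1/-24)·adj(A) = [[-1/6, 0, 0], [7/4, -1, 3/4], [1/12, 0, -1/4]]
A^{-1} B = [-1/3, 3/4, 5/12]^T
C A^{-1} B = 13/4
G(0) = D - C A^{-1} B = 0 - (13/4) = -13/4 ≈ -3.2500

-3.2500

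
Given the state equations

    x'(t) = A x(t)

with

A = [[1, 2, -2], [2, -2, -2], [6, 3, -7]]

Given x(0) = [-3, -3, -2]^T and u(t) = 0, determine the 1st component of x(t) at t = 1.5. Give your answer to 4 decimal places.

-1.5175

det(sI - A) = s^3 - (tr A)s^2 + (M11 + M22 + M33)s - det A, where Mii is the 2×2 principal minor of A obtained by deleting row i and column i.
tr A = 1 + (-2) + (-7) = -8; M11 = (-2)·(-7) - (-2)·3 = 14 - (-6) = 20; M22 = 1·(-7) - (-2)·6 = -7 - (-12) = 5; M33 = 1·(-2) - 2·2 = -2 - 4 = -6; sum of minors = 19.
det A = 1·((-2)·(-7) - (-2)·3) - 2·(2·(-7) - (-2)·6) + (-2)·(2·3 - (-2)·6) = 1·20 - 2·(-2) + (-2)·18 = -12.
So p(s) = det(sI - A) = s^3 + 8s^2 + 19s + 12.
Rational-root test: any integer root divides 12. Testing small divisors, s = -1 works: p(-1) = -1 + 8 + (-19) + 12 = 0, so (s + 1) is a factor.
Dividing, p(s) = (s + 1)(s^2 + 7s + 12).
Factor s^2 + 7s + 12: two numbers with sum -7 and product 12 are -3 and -4, so s^2 + 7s + 12 = (s + 3)(s + 4).
Hence p(s) = (s + 1) (s + 3) (s + 4), with roots -4, -3, -1.
The eigenvalues -4, -3, -1 are distinct and real, so A is diagonalisable and x(t) = e^{At} x(0) = V diag(e^{λ_i t}) V^{-1} x(0), where the columns of V are the eigenvectors.
λ = -4: A - (-4)I = [[5, 2, -2], [2, 2, -2], [6, 3, -3]]. v must be orthogonal to every row; (row 1) × (row 2) = [0, 6, 6], so take v_1 = [0, -1, -1]^T.
λ = -3: A - (-3)I = [[4, 2, -2], [2, 1, -2], [6, 3, -4]]. v must be orthogonal to every row; (row 1) × (row 2) = [-2, 4, 0], so take v_2 = [-1, 2, 0]^T.
λ = -1: A - (-1)I = [[2, 2, -2], [2, -1, -2], [6, 3, -6]]. v must be orthogonal to every row; (row 1) × (row 2) = [-6, 0, -6], so take v_3 = [1, 0, 1]^T.
V = [v_1 v_2 v_3] = [[0, -1, 1], [-1, 2, 0], [-1, 0, 1]] has det V = 1, so V^{-1} = adj(V)/det V = [[2, 1, -2], [1, 1, -1], [2, 1, -1]].
Modal coordinates z(0) = V^{-1} x(0): 2·(-3) + 1·(-3) + (-2)·(-2) = -5; 1·(-3) + 1·(-3) + (-1)·(-2) = -4; 2·(-3) + 1·(-3) + (-1)·(-2) = -7; so z(0) = [-5, -4, -7]^T.
x_1(t) = Σ_i (v_i)_1 · z_i(0) · e^{λ_i t} (row 1 of V times the modal terms).
x_1(1.5) = 0·(-5)·e^{-4·1.5} + (-1)·(-4)·e^{-3·1.5} + 1·(-7)·e^{-1·1.5} = 0·0.002479 + 4·0.011109 + (-7)·0.223130 = -1.5175.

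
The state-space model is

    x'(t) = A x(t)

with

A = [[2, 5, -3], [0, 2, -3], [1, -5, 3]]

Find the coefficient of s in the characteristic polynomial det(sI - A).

4

Expand det(sI - A) for the 3×3 matrix.
p(s) = s^3 - 7s^2 + 4s + 27.
(Check: constant term = det(-A) = (-1)^3 det A = 27; coefficient of s^2 = -tr A = -7.)
The coefficient of s is 4.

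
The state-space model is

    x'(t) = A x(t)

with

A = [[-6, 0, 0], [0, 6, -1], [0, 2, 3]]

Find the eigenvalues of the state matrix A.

det(sI - A) = s^3 - (tr A)s^2 + (M11 + M22 + M33)s - det A, where Mii is the 2×2 principal minor of A obtained by deleting row i and column i.
tr A = (-6) + 6 + 3 = 3; M11 = 6·3 - (-1)·2 = 18 - (-2) = 20; M22 = (-6)·3 - 0·0 = -18 - 0 = -18; M33 = (-6)·6 - 0·0 = -36 - 0 = -36; sum of minors = -34.
det A = (-6)·(6·3 - (-1)·2) - 0·(0·3 - (-1)·0) + 0·(0·2 - 6·0) = (-6)·20 - 0·0 + 0·0 = -120.
So p(s) = det(sI - A) = s^3 - 3s^2 - 34s + 120.
Rational-root test: any integer root divides 120. Testing small divisors, s = 4 works: p(4) = 64 + (-48) + (-136) + 120 = 0, so (s - 4) is a factor.
Dividing, p(s) = (s - 4)(s^2 + s - 30).
Factor s^2 + s - 30: two numbers with sum -1 and product -30 are 5 and -6, so s^2 + s - 30 = (s - 5)(s + 6).
Hence p(s) = (s - 5) (s - 4) (s + 6), with roots -6, 4, 5.
At least one eigenvalue has non-negative real part, so the system is not asymptotically stable.

-6, 4, 5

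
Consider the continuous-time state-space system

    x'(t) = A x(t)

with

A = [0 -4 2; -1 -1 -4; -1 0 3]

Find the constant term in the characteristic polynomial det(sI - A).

30

Expand det(sI - A) for the 3×3 matrix.
p(s) = s^3 - 2s^2 - 5s + 30.
(Check: constant term = det(-A) = (-1)^3 det A = 30; coefficient of s^2 = -tr A = -2.)
The constant term is 30.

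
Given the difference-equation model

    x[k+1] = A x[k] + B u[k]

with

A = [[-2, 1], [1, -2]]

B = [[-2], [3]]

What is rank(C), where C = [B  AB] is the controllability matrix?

AB = [[7], [-8]]
Controllability matrix C = [B  AB] = [[-2, 7], [3, -8]]
det(C) = (-2)·(-8) - 7·3 = 16 - 21 = -5 ≠ 0, so rank(C) = 2.
rank(C) = 2 = n, so the pair (A, B) is completely controllable.

2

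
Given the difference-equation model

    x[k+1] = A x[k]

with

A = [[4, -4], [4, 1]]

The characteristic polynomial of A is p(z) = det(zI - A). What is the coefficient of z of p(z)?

For a 2×2 matrix, det(zI - A) = z^2 - (tr A)z + det A.
tr A = 5, det A = 20.
So p(z) = z^2 - 5z + 20.
The coefficient of z is -5.

-5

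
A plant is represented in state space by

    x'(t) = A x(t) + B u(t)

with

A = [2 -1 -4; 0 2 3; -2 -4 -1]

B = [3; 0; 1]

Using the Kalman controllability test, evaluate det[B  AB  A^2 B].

AB = [[2], [3], [-7]]
A^2B = [[29], [-15], [-9]]
Controllability matrix C = [B  AB  A^2B] = [[3, 2, 29], [0, 3, -15], [1, -7, -9]]
Expanding along the first row, det(C) = 3·(3·(-9) - (-15)·(-7)) - 2·(0·(-9) - (-15)·1) + 29·(0·(-7) - 3·1) = 3·(-132) - 2·15 + 29·(-3) = -513
Since det(C) ≠ 0, rank(C) = 3 and the system is completely controllable.

-513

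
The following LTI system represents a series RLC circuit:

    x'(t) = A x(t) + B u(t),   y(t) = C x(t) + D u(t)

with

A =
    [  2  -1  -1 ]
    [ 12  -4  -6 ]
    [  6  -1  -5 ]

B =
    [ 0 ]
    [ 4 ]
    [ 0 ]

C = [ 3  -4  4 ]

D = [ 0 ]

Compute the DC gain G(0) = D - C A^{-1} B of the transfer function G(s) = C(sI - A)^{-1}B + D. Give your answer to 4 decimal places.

G(0) = C(-A)^{-1}B + D = -C A^{-1} B + D.
det A = -8, so A^{-1} = (1/-8)·adj(A) = [[-7/4, 1/2, -1/4], [-3, 1/2, 0], [-3/2, 1/2, -1/2]]
A^{-1} B = [2, 2, 2]^T
C A^{-1} B = 6
G(0) = D - C A^{-1} B = 0 - (6) = -6

-6.0000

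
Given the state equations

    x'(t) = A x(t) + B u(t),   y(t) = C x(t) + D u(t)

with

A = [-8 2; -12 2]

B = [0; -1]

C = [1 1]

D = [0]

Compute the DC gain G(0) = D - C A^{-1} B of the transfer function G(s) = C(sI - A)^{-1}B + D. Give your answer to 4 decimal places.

-1.2500

G(0) = C(-A)^{-1}B + D = -C A^{-1} B + D.
det A = 8, so A^{-1} = (1/8)·adj(A) = [[1/4, -1/4], [3/2, -1]]
A^{-1} B = [1/4, 1]^T
C A^{-1} B = 5/4
G(0) = D - C A^{-1} B = 0 - (5/4) = -5/4 ≈ -1.2500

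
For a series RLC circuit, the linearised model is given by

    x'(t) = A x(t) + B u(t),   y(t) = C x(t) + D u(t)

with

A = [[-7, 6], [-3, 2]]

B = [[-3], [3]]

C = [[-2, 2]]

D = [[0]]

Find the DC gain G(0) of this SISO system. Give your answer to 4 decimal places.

3.0000

G(0) = C(-A)^{-1}B + D = -C A^{-1} B + D.
det A = 4, so A^{-1} = (1/4)·adj(A) = [[1/2, -3/2], [3/4, -7/4]]
A^{-1} B = [-6, -15/2]^T
C A^{-1} B = -3
G(0) = D - C A^{-1} B = 0 - (-3) = 3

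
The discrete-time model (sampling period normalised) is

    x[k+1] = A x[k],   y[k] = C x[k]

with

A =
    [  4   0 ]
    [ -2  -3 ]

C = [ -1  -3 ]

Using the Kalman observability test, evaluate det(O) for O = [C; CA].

CA = [[2, 9]]
Observability matrix O = [C; CA] = [[-1, -3], [2, 9]]
det(O) = (-1)·9 - (-3)·2 = -9 - (-6) = -3
Since det(O) ≠ 0, rank(O) = 2 and the system is completely observable.

-3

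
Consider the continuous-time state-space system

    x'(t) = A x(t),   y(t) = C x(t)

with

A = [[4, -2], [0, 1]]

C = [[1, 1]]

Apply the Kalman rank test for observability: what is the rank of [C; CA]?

CA = [[4, -1]]
Observability matrix O = [C; CA] = [[1, 1], [4, -1]]
det(O) = 1·(-1) - 1·4 = -1 - 4 = -5 ≠ 0, so rank(O) = 2.
rank(O) = 2 = n, so the pair (A, C) is completely observable.

2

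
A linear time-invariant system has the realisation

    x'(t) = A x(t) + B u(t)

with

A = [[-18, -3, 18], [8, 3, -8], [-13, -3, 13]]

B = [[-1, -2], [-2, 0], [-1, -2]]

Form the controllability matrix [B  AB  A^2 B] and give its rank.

AB = [[6, 0], [-6, 0], [6, 0]]
A^2B = [[18, 0], [-18, 0], [18, 0]]
Controllability matrix C = [B  AB  A^2B] = [[-1, -2, 6, 0, 18, 0], [-2, 0, -6, 0, -18, 0], [-1, -2, 6, 0, 18, 0]]
The rows r1, r2, r3 of C are linearly dependent: -r1 + r3 = 0 (check each entry), so rank(C) ≤ 2.
The 2×2 minor from rows 1, 2, columns 1, 2 is (-1)·0 - (-2)·(-2) = 0 - 4 = -4 ≠ 0, so rank(C) = 2.
rank(C) = 2 < n = 3, so the pair (A, B) is not completely controllable.

2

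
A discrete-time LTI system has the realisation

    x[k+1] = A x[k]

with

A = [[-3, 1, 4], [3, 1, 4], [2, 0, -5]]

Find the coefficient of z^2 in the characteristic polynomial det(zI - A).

Expand det(zI - A) for the 3×3 matrix.
p(z) = z^3 + 7z^2 - 4z - 30.
(Check: constant term = det(-A) = (-1)^3 det A = -30; coefficient of z^2 = -tr A = 7.)
The coefficient of z^2 is 7.

7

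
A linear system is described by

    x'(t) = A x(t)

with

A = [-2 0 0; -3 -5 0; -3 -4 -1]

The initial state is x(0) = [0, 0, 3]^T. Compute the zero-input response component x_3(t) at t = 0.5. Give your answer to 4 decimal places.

det(sI - A) = s^3 - (tr A)s^2 + (M11 + M22 + M33)s - det A, where Mii is the 2×2 principal minor of A obtained by deleting row i and column i.
tr A = (-2) + (-5) + (-1) = -8; M11 = (-5)·(-1) - 0·(-4) = 5 - 0 = 5; M22 = (-2)·(-1) - 0·(-3) = 2 - 0 = 2; M33 = (-2)·(-5) - 0·(-3) = 10 - 0 = 10; sum of minors = 17.
det A = (-2)·((-5)·(-1) - 0·(-4)) - 0·((-3)·(-1) - 0·(-3)) + 0·((-3)·(-4) - (-5)·(-3)) = (-2)·5 - 0·3 + 0·(-3) = -10.
So p(s) = det(sI - A) = s^3 + 8s^2 + 17s + 10.
Rational-root test: any integer root divides 10. Testing small divisors, s = -1 works: p(-1) = -1 + 8 + (-17) + 10 = 0, so (s + 1) is a factor.
Dividing, p(s) = (s + 1)(s^2 + 7s + 10).
Factor s^2 + 7s + 10: two numbers with sum -7 and product 10 are -2 and -5, so s^2 + 7s + 10 = (s + 2)(s + 5).
Hence p(s) = (s + 1) (s + 2) (s + 5), with roots -5, -2, -1.
The eigenvalues -5, -2, -1 are distinct and real, so A is diagonalisable and x(t) = e^{At} x(0) = V diag(e^{λ_i t}) V^{-1} x(0), where the columns of V are the eigenvectors.
λ = -5: A - (-5)I = [[3, 0, 0], [-3, 0, 0], [-3, -4, 4]]. v must be orthogonal to every row; (row 1) × (row 3) = [0, -12, -12], so take v_1 = [0, 1, 1]^T.
λ = -2: A - (-2)I = [[0, 0, 0], [-3, -3, 0], [-3, -4, 1]]. v must be orthogonal to every row; (row 2) × (row 3) = [-3, 3, 3], so take v_2 = [1, -1, -1]^T.
λ = -1: A - (-1)I = [[-1, 0, 0], [-3, -4, 0], [-3, -4, 0]]. v must be orthogonal to every row; (row 1) × (row 2) = [0, 0, 4], so take v_3 = [0, 0, 1]^T.
V = [v_1 v_2 v_3] = [[0, 1, 0], [1, -1, 0], [1, -1, 1]] has det V = -1, so V^{-1} = adj(V)/det V = [[1, 1, 0], [1, 0, 0], [0, -1, 1]].
Modal coordinates z(0) = V^{-1} x(0): 1·0 + 1·0 + 0·3 = 0; 1·0 + 0·0 + 0·3 = 0; 0·0 + (-1)·0 + 1·3 = 3; so z(0) = [0, 0, 3]^T.
x_3(t) = Σ_i (v_i)_3 · z_i(0) · e^{λ_i t} (row 3 of V times the modal terms).
x_3(0.5) = 1·0·e^{-5·0.5} + (-1)·0·e^{-2·0.5} + 1·3·e^{-1·0.5} = 0·0.082085 + 0·0.367879 + 3·0.606531 = 1.8196.

1.8196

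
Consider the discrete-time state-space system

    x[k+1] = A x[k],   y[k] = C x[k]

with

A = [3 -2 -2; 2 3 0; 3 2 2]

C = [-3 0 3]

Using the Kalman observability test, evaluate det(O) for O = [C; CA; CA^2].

-864

CA = [[0, 12, 12]]
CA^2 = [[60, 60, 24]]
Observability matrix O = [C; CA; CA^2] = [[-3, 0, 3], [0, 12, 12], [60, 60, 24]]
Expanding along the first row, det(O) = (-3)·(12·24 - 12·60) - 0·(0·24 - 12·60) + 3·(0·60 - 12·60) = (-3)·(-432) - 0·(-720) + 3·(-720) = -864
Since det(O) ≠ 0, rank(O) = 3 and the system is completely observable.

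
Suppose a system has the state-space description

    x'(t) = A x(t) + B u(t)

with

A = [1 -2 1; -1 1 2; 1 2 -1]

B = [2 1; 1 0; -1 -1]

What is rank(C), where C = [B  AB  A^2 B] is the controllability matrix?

AB = [[-1, 0], [-3, -3], [5, 2]]
A^2B = [[10, 8], [8, 1], [-12, -8]]
Controllability matrix C = [B  AB  A^2B] = [[2, 1, -1, 0, 10, 8], [1, 0, -3, -3, 8, 1], [-1, -1, 5, 2, -12, -8]]
Take the 3×3 submatrix of C formed by columns 1, 2, 3: [[2, 1, -1], [1, 0, -3], [-1, -1, 5]]. Its determinant is 2·(0·5 - (-3)·(-1)) - 1·(1·5 - (-3)·(-1)) + (-1)·(1·(-1) - 0·(-1)) = 2·(-3) - 1·2 + (-1)·(-1) = -7 ≠ 0.
So rank(C) ≥ 3; since C has 3 rows, rank(C) = 3.
rank(C) = 3 = n, so the pair (A, B) is completely controllable.

3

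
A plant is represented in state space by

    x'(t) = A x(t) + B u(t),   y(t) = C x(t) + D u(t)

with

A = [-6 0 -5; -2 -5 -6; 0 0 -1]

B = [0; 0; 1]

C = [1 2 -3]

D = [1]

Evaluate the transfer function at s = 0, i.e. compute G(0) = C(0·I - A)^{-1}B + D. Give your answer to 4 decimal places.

G(0) = C(-A)^{-1}B + D = -C A^{-1} B + D.
det A = -30, so A^{-1} = (1/-30)·adj(A) = [[-1/6, 0, 5/6], [1/15, -1/5, 13/15], [0, 0, -1]]
A^{-1} B = [5/6, 13/15, -1]^T
C A^{-1} B = 167/30
G(0) = D - C A^{-1} B = 1 - (167/30) = -137/30 ≈ -4.5667

-4.5667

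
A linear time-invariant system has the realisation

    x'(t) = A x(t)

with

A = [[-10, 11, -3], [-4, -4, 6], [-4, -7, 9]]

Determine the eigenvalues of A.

-6, -2, 3

det(sI - A) = s^3 - (tr A)s^2 + (M11 + M22 + M33)s - det A, where Mii is the 2×2 principal minor of A obtained by deleting row i and column i.
tr A = (-10) + (-4) + 9 = -5; M11 = (-4)·9 - 6·(-7) = -36 - (-42) = 6; M22 = (-10)·9 - (-3)·(-4) = -90 - 12 = -102; M33 = (-10)·(-4) - 11·(-4) = 40 - (-44) = 84; sum of minors = -12.
det A = (-10)·((-4)·9 - 6·(-7)) - 11·((-4)·9 - 6·(-4)) + (-3)·((-4)·(-7) - (-4)·(-4)) = (-10)·6 - 11·(-12) + (-3)·12 = 36.
So p(s) = det(sI - A) = s^3 + 5s^2 - 12s - 36.
Rational-root test: any integer root divides -36. Testing small divisors, s = -2 works: p(-2) = -8 + 20 + 24 + (-36) = 0, so (s + 2) is a factor.
Dividing, p(s) = (s + 2)(s^2 + 3s - 18).
Factor s^2 + 3s - 18: two numbers with sum -3 and product -18 are 3 and -6, so s^2 + 3s - 18 = (s - 3)(s + 6).
Hence p(s) = (s - 3) (s + 2) (s + 6), with roots -6, -2, 3.
At least one eigenvalue has non-negative real part, so the system is not asymptotically stable.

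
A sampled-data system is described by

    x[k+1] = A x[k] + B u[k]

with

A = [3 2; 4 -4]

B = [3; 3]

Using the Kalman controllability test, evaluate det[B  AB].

-45

AB = [[15], [0]]
Controllability matrix C = [B  AB] = [[3, 15], [3, 0]]
det(C) = 3·0 - 15·3 = 0 - 45 = -45
Since det(C) ≠ 0, rank(C) = 2 and the system is completely controllable.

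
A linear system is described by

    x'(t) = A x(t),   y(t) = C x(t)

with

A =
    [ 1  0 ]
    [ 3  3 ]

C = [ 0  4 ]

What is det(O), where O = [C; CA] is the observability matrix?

CA = [[12, 12]]
Observability matrix O = [C; CA] = [[0, 4], [12, 12]]
det(O) = 0·12 - 4·12 = 0 - 48 = -48
Since det(O) ≠ 0, rank(O) = 2 and the system is completely observable.

-48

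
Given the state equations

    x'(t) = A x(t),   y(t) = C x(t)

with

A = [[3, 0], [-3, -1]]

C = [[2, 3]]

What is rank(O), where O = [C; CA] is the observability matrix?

CA = [[-3, -3]]
Observability matrix O = [C; CA] = [[2, 3], [-3, -3]]
det(O) = 2·(-3) - 3·(-3) = -6 - (-9) = 3 ≠ 0, so rank(O) = 2.
rank(O) = 2 = n, so the pair (A, C) is completely observable.

2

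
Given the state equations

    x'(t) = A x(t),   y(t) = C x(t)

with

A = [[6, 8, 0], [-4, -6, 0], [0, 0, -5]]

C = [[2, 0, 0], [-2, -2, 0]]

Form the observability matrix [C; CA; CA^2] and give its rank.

2

CA = [[12, 16, 0], [-4, -4, 0]]
CA^2 = [[8, 0, 0], [-8, -8, 0]]
Observability matrix O = [C; CA; CA^2] = [[2, 0, 0], [-2, -2, 0], [12, 16, 0], [-4, -4, 0], [8, 0, 0], [-8, -8, 0]]
Column 3 of O is identically zero, so rank(O) ≤ 2.
The 2×2 minor from rows 1, 2, columns 1, 2 is 2·(-2) - 0·(-2) = -4 - 0 = -4 ≠ 0, so rank(O) = 2.
rank(O) = 2 < n = 3, so the pair (A, C) is not completely observable.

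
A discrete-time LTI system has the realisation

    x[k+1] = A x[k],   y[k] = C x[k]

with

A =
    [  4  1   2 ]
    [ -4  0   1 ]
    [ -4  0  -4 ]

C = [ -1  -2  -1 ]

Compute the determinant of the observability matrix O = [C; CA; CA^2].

155

CA = [[8, -1, 0]]
CA^2 = [[36, 8, 15]]
Observability matrix O = [C; CA; CA^2] = [[-1, -2, -1], [8, -1, 0], [36, 8, 15]]
Expanding along the first row, det(O) = (-1)·((-1)·15 - 0·8) - (-2)·(8·15 - 0·36) + (-1)·(8·8 - (-1)·36) = (-1)·(-15) - (-2)·120 + (-1)·100 = 155
Since det(O) ≠ 0, rank(O) = 3 and the system is completely observable.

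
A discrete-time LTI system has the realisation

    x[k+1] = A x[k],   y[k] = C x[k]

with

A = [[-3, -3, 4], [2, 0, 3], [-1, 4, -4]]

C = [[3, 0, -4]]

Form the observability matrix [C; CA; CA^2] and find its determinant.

13697

CA = [[-5, -25, 28]]
CA^2 = [[-63, 127, -207]]
Observability matrix O = [C; CA; CA^2] = [[3, 0, -4], [-5, -25, 28], [-63, 127, -207]]
Expanding along the first row, det(O) = 3·((-25)·(-207) - 28·127) - 0·((-5)·(-207) - 28·(-63)) + (-4)·((-5)·127 - (-25)·(-63)) = 3·1619 - 0·2799 + (-4)·(-2210) = 13697
Since det(O) ≠ 0, rank(O) = 3 and the system is completely observable.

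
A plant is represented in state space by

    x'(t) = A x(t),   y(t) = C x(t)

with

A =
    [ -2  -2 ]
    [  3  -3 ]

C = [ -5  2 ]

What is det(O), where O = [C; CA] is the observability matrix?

-52

CA = [[16, 4]]
Observability matrix O = [C; CA] = [[-5, 2], [16, 4]]
det(O) = (-5)·4 - 2·16 = -20 - 32 = -52
Since det(O) ≠ 0, rank(O) = 2 and the system is completely observable.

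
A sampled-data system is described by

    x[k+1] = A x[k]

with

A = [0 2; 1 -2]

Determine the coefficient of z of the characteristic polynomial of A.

For a 2×2 matrix, det(zI - A) = z^2 - (tr A)z + det A.
tr A = -2, det A = -2.
So p(z) = z^2 + 2z - 2.
The coefficient of z is 2.

2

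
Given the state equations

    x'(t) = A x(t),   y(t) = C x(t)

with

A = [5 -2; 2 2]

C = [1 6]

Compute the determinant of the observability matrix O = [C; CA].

-92

CA = [[17, 10]]
Observability matrix O = [C; CA] = [[1, 6], [17, 10]]
det(O) = 1·10 - 6·17 = 10 - 102 = -92
Since det(O) ≠ 0, rank(O) = 2 and the system is completely observable.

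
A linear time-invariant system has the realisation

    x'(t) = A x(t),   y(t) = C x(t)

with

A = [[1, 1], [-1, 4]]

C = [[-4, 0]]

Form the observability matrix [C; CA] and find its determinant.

16

CA = [[-4, -4]]
Observability matrix O = [C; CA] = [[-4, 0], [-4, -4]]
det(O) = (-4)·(-4) - 0·(-4) = 16 - 0 = 16
Since det(O) ≠ 0, rank(O) = 2 and the system is completely observable.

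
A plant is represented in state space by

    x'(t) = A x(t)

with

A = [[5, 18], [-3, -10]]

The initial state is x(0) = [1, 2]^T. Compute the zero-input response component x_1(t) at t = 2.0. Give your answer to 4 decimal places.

2.0253

det(sI - A) = s^2 - (tr A)s + det A, with tr A = 5 + (-10) = -5 and det A = 5·(-10) - 18·(-3) = -50 - (-54) = 4.
So p(s) = det(sI - A) = s^2 + 5s + 4.
Factor s^2 + 5s + 4: two numbers with sum -5 and product 4 are -1 and -4, so s^2 + 5s + 4 = (s + 1)(s + 4).
Hence p(s) = (s + 1) (s + 4), with roots -4, -1.
The eigenvalues -4, -1 are distinct and real, so A is diagonalisable and x(t) = e^{At} x(0) = V diag(e^{λ_i t}) V^{-1} x(0), where the columns of V are the eigenvectors.
λ = -4: A - (-4)I = [[9, 18], [-3, -6]]. Row 1 gives 9·v1 + 18·v2 = 0, so take v_1 = [-2, 1]^T.
λ = -1: A - (-1)I = [[6, 18], [-3, -9]]. Row 1 gives 6·v1 + 18·v2 = 0, so take v_2 = [-3, 1]^T.
V = [v_1 v_2] = [[-2, -3], [1, 1]] has det V = 1, so V^{-1} = adj(V)/det V = [[1, 3], [-1, -2]].
Modal coordinates z(0) = V^{-1} x(0): 1·1 + 3·2 = 7; (-1)·1 + (-2)·2 = -5; so z(0) = [7, -5]^T.
x_1(t) = Σ_i (v_i)_1 · z_i(0) · e^{λ_i t} (row 1 of V times the modal terms).
x_1(2.0) = (-2)·7·e^{-4·2.0} + (-3)·(-5)·e^{-1·2.0} = (-14)·0.000335 + 15·0.135335 = 2.0253.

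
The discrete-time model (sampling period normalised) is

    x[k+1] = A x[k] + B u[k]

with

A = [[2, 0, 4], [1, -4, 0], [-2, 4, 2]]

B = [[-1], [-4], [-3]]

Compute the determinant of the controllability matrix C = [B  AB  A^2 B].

AB = [[-14], [15], [-20]]
A^2B = [[-108], [-74], [48]]
Controllability matrix C = [B  AB  A^2B] = [[-1, -14, -108], [-4, 15, -74], [-3, -20, 48]]
Expanding along the first row, det(C) = (-1)·(15·48 - (-74)·(-20)) - (-14)·((-4)·48 - (-74)·(-3)) + (-108)·((-4)·(-20) - 15·(-3)) = (-1)·(-760) - (-14)·(-414) + (-108)·125 = -18536
Since det(C) ≠ 0, rank(C) = 3 and the system is completely controllable.

-18536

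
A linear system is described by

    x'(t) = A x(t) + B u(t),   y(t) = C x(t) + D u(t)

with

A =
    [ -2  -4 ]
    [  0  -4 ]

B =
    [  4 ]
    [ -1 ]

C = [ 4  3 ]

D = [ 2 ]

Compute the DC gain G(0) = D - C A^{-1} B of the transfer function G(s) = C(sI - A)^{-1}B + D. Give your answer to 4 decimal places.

G(0) = C(-A)^{-1}B + D = -C A^{-1} B + D.
det A = 8, so A^{-1} = (1/8)·adj(A) = [[-1/2, 1/2], [0, -1/4]]
A^{-1} B = [-5/2, 1/4]^T
C A^{-1} B = -37/4
G(0) = D - C A^{-1} B = 2 - (-37/4) = 45/4 ≈ 11.2500

11.2500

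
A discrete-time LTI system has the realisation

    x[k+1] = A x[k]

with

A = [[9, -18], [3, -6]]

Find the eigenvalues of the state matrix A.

0, 3

det(zI - A) = z^2 - (tr A)z + det A, with tr A = 9 + (-6) = 3 and det A = 9·(-6) - (-18)·3 = -54 - (-54) = 0.
So p(z) = det(zI - A) = z^2 - 3z.
Factor z^2 - 3z: two numbers with sum 3 and product 0 are 3 and 0, so z^2 - 3z = z(z - 3).
Hence p(z) = z (z - 3), with roots 0, 3.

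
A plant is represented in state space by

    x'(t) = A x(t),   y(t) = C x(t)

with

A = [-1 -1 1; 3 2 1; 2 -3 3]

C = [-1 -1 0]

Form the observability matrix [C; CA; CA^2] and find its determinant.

-13

CA = [[-2, -1, -2]]
CA^2 = [[-5, 6, -9]]
Observability matrix O = [C; CA; CA^2] = [[-1, -1, 0], [-2, -1, -2], [-5, 6, -9]]
Expanding along the first row, det(O) = (-1)·((-1)·(-9) - (-2)·6) - (-1)·((-2)·(-9) - (-2)·(-5)) + 0·((-2)·6 - (-1)·(-5)) = (-1)·21 - (-1)·8 + 0·(-17) = -13
Since det(O) ≠ 0, rank(O) = 3 and the system is completely observable.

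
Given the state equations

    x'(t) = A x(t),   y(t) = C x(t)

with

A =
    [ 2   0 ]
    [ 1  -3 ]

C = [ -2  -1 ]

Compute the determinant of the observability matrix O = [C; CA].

CA = [[-5, 3]]
Observability matrix O = [C; CA] = [[-2, -1], [-5, 3]]
det(O) = (-2)·3 - (-1)·(-5) = -6 - 5 = -11
Since det(O) ≠ 0, rank(O) = 2 and the system is completely observable.

-11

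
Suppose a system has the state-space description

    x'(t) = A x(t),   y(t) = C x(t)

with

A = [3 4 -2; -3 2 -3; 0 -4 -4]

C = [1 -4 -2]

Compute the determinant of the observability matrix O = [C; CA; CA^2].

-9216

CA = [[15, 4, 18]]
CA^2 = [[33, -4, -114]]
Observability matrix O = [C; CA; CA^2] = [[1, -4, -2], [15, 4, 18], [33, -4, -114]]
Expanding along the first row, det(O) = 1·(4·(-114) - 18·(-4)) - (-4)·(15·(-114) - 18·33) + (-2)·(15·(-4) - 4·33) = 1·(-384) - (-4)·(-2304) + (-2)·(-192) = -9216
Since det(O) ≠ 0, rank(O) = 3 and the system is completely observable.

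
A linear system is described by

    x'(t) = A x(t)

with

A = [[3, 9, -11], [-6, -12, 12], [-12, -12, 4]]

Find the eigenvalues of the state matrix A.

det(sI - A) = s^3 - (tr A)s^2 + (M11 + M22 + M33)s - det A, where Mii is the 2×2 principal minor of A obtained by deleting row i and column i.
tr A = 3 + (-12) + 4 = -5; M11 = (-12)·4 - 12·(-12) = -48 - (-144) = 96; M22 = 3·4 - (-11)·(-12) = 12 - 132 = -120; M33 = 3·(-12) - 9·(-6) = -36 - (-54) = 18; sum of minors = -6.
det A = 3·((-12)·4 - 12·(-12)) - 9·((-6)·4 - 12·(-12)) + (-11)·((-6)·(-12) - (-12)·(-12)) = 3·96 - 9·120 + (-11)·(-72) = 0.
So p(s) = det(sI - A) = s^3 + 5s^2 - 6s.
The constant term is 0, so p(s) = s(s^2 + 5s - 6).
Factor s^2 + 5s - 6: two numbers with sum -5 and product -6 are 1 and -6, so s^2 + 5s - 6 = (s - 1)(s + 6).
Hence p(s) = s (s - 1) (s + 6), with roots -6, 0, 1.
At least one eigenvalue has non-negative real part, so the system is not asymptotically stable.

-6, 0, 1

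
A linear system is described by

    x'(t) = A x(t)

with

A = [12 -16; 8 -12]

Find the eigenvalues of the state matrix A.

-4, 4

det(sI - A) = s^2 - (tr A)s + det A, with tr A = 12 + (-12) = 0 and det A = 12·(-12) - (-16)·8 = -144 - (-128) = -16.
So p(s) = det(sI - A) = s^2 - 16.
Factor s^2 - 16: two numbers with sum 0 and product -16 are 4 and -4, so s^2 - 16 = (s - 4)(s + 4).
Hence p(s) = (s - 4) (s + 4), with roots -4, 4.
At least one eigenvalue has non-negative real part, so the system is not asymptotically stable.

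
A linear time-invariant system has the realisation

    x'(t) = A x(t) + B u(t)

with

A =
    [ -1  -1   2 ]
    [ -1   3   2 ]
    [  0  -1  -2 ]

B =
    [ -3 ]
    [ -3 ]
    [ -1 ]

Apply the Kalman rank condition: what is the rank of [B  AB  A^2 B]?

3

AB = [[4], [-8], [5]]
A^2B = [[14], [-18], [-2]]
Controllability matrix C = [B  AB  A^2B] = [[-3, 4, 14], [-3, -8, -18], [-1, 5, -2]]
det(C) = (-3)·((-8)·(-2) - (-18)·5) - 4·((-3)·(-2) - (-18)·(-1)) + 14·((-3)·5 - (-8)·(-1)) = (-3)·106 - 4·(-12) + 14·(-23) = -592 ≠ 0, so rank(C) = 3.
rank(C) = 3 = n, so the pair (A, B) is completely controllable.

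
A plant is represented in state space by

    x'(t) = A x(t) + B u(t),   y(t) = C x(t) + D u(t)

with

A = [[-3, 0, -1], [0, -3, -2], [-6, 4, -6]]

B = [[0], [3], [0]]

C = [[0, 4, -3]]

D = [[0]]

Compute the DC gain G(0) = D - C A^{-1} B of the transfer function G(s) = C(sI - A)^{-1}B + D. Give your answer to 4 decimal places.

0.6000

G(0) = C(-A)^{-1}B + D = -C A^{-1} B + D.
det A = -60, so A^{-1} = (1/-60)·adj(A) = [[-13/30, 1/15, 1/20], [-1/5, -1/5, 1/10], [3/10, -1/5, -3/20]]
A^{-1} B = [1/5, -3/5, -3/5]^T
C A^{-1} B = -3/5
G(0) = D - C A^{-1} B = 0 - (-3/5) = 3/5 ≈ 0.6000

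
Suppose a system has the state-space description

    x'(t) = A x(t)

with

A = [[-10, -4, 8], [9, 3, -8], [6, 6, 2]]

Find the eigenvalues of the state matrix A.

-6, -1, 2

det(sI - A) = s^3 - (tr A)s^2 + (M11 + M22 + M33)s - det A, where Mii is the 2×2 principal minor of A obtained by deleting row i and column i.
tr A = (-10) + 3 + 2 = -5; M11 = 3·2 - (-8)·6 = 6 - (-48) = 54; M22 = (-10)·2 - 8·6 = -20 - 48 = -68; M33 = (-10)·3 - (-4)·9 = -30 - (-36) = 6; sum of minors = -8.
det A = (-10)·(3·2 - (-8)·6) - (-4)·(9·2 - (-8)·6) + 8·(9·6 - 3·6) = (-10)·54 - (-4)·66 + 8·36 = 12.
So p(s) = det(sI - A) = s^3 + 5s^2 - 8s - 12.
Rational-root test: any integer root divides -12. Testing small divisors, s = -1 works: p(-1) = -1 + 5 + 8 + (-12) = 0, so (s + 1) is a factor.
Dividing, p(s) = (s + 1)(s^2 + 4s - 12).
Factor s^2 + 4s - 12: two numbers with sum -4 and product -12 are 2 and -6, so s^2 + 4s - 12 = (s - 2)(s + 6).
Hence p(s) = (s - 2) (s + 1) (s + 6), with roots -6, -1, 2.
At least one eigenvalue has non-negative real part, so the system is not asymptotically stable.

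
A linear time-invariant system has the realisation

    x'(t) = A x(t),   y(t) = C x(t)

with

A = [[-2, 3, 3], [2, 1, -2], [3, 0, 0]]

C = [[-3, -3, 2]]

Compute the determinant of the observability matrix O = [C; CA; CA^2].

801

CA = [[6, -12, -3]]
CA^2 = [[-45, 6, 42]]
Observability matrix O = [C; CA; CA^2] = [[-3, -3, 2], [6, -12, -3], [-45, 6, 42]]
Expanding along the first row, det(O) = (-3)·((-12)·42 - (-3)·6) - (-3)·(6·42 - (-3)·(-45)) + 2·(6·6 - (-12)·(-45)) = (-3)·(-486) - (-3)·117 + 2·(-504) = 801
Since det(O) ≠ 0, rank(O) = 3 and the system is completely observable.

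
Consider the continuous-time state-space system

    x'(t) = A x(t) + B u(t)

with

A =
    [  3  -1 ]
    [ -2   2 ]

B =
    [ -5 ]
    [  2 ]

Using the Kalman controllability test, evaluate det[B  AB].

AB = [[-17], [14]]
Controllability matrix C = [B  AB] = [[-5, -17], [2, 14]]
det(C) = (-5)·14 - (-17)·2 = -70 - (-34) = -36
Since det(C) ≠ 0, rank(C) = 2 and the system is completely controllable.

-36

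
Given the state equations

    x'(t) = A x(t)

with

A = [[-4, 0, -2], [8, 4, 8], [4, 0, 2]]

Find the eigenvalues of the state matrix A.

det(sI - A) = s^3 - (tr A)s^2 + (M11 + M22 + M33)s - det A, where Mii is the 2×2 principal minor of A obtained by deleting row i and column i.
tr A = (-4) + 4 + 2 = 2; M11 = 4·2 - 8·0 = 8 - 0 = 8; M22 = (-4)·2 - (-2)·4 = -8 - (-8) = 0; M33 = (-4)·4 - 0·8 = -16 - 0 = -16; sum of minors = -8.
det A = (-4)·(4·2 - 8·0) - 0·(8·2 - 8·4) + (-2)·(8·0 - 4·4) = (-4)·8 - 0·(-16) + (-2)·(-16) = 0.
So p(s) = det(sI - A) = s^3 - 2s^2 - 8s.
The constant term is 0, so p(s) = s(s^2 - 2s - 8).
Factor s^2 - 2s - 8: two numbers with sum 2 and product -8 are 4 and -2, so s^2 - 2s - 8 = (s - 4)(s + 2).
Hence p(s) = s (s - 4) (s + 2), with roots -2, 0, 4.
At least one eigenvalue has non-negative real part, so the system is not asymptotically stable.

-2, 0, 4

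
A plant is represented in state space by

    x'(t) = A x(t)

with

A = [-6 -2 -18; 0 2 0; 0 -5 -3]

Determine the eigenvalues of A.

-6, -3, 2

det(sI - A) = s^3 - (tr A)s^2 + (M11 + M22 + M33)s - det A, where Mii is the 2×2 principal minor of A obtained by deleting row i and column i.
tr A = (-6) + 2 + (-3) = -7; M11 = 2·(-3) - 0·(-5) = -6 - 0 = -6; M22 = (-6)·(-3) - (-18)·0 = 18 - 0 = 18; M33 = (-6)·2 - (-2)·0 = -12 - 0 = -12; sum of minors = 0.
det A = (-6)·(2·(-3) - 0·(-5)) - (-2)·(0·(-3) - 0·0) + (-18)·(0·(-5) - 2·0) = (-6)·(-6) - (-2)·0 + (-18)·0 = 36.
So p(s) = det(sI - A) = s^3 + 7s^2 - 36.
Rational-root test: any integer root divides -36. Testing small divisors, s = 2 works: p(2) = 8 + 28 + 0 + (-36) = 0, so (s - 2) is a factor.
Dividing, p(s) = (s - 2)(s^2 + 9s + 18).
Factor s^2 + 9s + 18: two numbers with sum -9 and product 18 are -3 and -6, so s^2 + 9s + 18 = (s + 3)(s + 6).
Hence p(s) = (s - 2) (s + 3) (s + 6), with roots -6, -3, 2.
At least one eigenvalue has non-negative real part, so the system is not asymptotically stable.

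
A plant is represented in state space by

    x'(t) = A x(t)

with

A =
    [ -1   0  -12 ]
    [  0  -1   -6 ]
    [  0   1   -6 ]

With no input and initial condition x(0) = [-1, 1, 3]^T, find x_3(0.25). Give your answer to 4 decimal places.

det(sI - A) = s^3 - (tr A)s^2 + (M11 + M22 + M33)s - det A, where Mii is the 2×2 principal minor of A obtained by deleting row i and column i.
tr A = (-1) + (-1) + (-6) = -8; M11 = (-1)·(-6) - (-6)·1 = 6 - (-6) = 12; M22 = (-1)·(-6) - (-12)·0 = 6 - 0 = 6; M33 = (-1)·(-1) - 0·0 = 1 - 0 = 1; sum of minors = 19.
det A = (-1)·((-1)·(-6) - (-6)·1) - 0·(0·(-6) - (-6)·0) + (-12)·(0·1 - (-1)·0) = (-1)·12 - 0·0 + (-12)·0 = -12.
So p(s) = det(sI - A) = s^3 + 8s^2 + 19s + 12.
Rational-root test: any integer root divides 12. Testing small divisors, s = -1 works: p(-1) = -1 + 8 + (-19) + 12 = 0, so (s + 1) is a factor.
Dividing, p(s) = (s + 1)(s^2 + 7s + 12).
Factor s^2 + 7s + 12: two numbers with sum -7 and product 12 are -3 and -4, so s^2 + 7s + 12 = (s + 3)(s + 4).
Hence p(s) = (s + 1) (s + 3) (s + 4), with roots -4, -3, -1.
The eigenvalues -4, -3, -1 are distinct and real, so A is diagonalisable and x(t) = e^{At} x(0) = V diag(e^{λ_i t}) V^{-1} x(0), where the columns of V are the eigenvectors.
λ = -4: A - (-4)I = [[3, 0, -12], [0, 3, -6], [0, 1, -2]]. v must be orthogonal to every row; (row 1) × (row 2) = [36, 18, 9], so take v_1 = [4, 2, 1]^T.
λ = -3: A - (-3)I = [[2, 0, -12], [0, 2, -6], [0, 1, -3]]. v must be orthogonal to every row; (row 1) × (row 2) = [24, 12, 4], so take v_2 = [6, 3, 1]^T.
λ = -1: A - (-1)I = [[0, 0, -12], [0, 0, -6], [0, 1, -5]]. v must be orthogonal to every row; (row 1) × (row 3) = [12, 0, 0], so take v_3 = [1, 0, 0]^T.
V = [v_1 v_2 v_3] = [[4, 6, 1], [2, 3, 0], [1, 1, 0]] has det V = -1, so V^{-1} = adj(V)/det V = [[0, -1, 3], [0, 1, -2], [1, -2, 0]].
Modal coordinates z(0) = V^{-1} x(0): 0·(-1) + (-1)·1 + 3·3 = 8; 0·(-1) + 1·1 + (-2)·3 = -5; 1·(-1) + (-2)·1 + 0·3 = -3; so z(0) = [8, -5, -3]^T.
x_3(t) = Σ_i (v_i)_3 · z_i(0) · e^{λ_i t} (row 3 of V times the modal terms).
x_3(0.25) = 1·8·e^{-4·0.25} + 1·(-5)·e^{-3·0.25} + 0·(-3)·e^{-1·0.25} = 8·0.367879 + (-5)·0.472367 + 0·0.778801 = 0.5812.

0.5812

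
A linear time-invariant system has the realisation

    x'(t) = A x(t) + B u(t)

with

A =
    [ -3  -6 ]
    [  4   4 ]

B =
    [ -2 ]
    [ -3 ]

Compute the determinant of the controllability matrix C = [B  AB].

AB = [[24], [-20]]
Controllability matrix C = [B  AB] = [[-2, 24], [-3, -20]]
det(C) = (-2)·(-20) - 24·(-3) = 40 - (-72) = 112
Since det(C) ≠ 0, rank(C) = 2 and the system is completely controllable.

112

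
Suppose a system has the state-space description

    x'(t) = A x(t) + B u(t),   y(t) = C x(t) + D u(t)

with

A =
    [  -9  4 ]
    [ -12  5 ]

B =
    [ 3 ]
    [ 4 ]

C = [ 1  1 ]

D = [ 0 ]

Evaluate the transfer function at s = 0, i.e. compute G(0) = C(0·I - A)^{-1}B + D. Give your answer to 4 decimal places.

G(0) = C(-A)^{-1}B + D = -C A^{-1} B + D.
det A = 3, so A^{-1} = (1/3)·adj(A) = [[5/3, -4/3], [4, -3]]
A^{-1} B = [-1/3, 0]^T
C A^{-1} B = -1/3
G(0) = D - C A^{-1} B = 0 - (-1/3) = 1/3 ≈ 0.3333

0.3333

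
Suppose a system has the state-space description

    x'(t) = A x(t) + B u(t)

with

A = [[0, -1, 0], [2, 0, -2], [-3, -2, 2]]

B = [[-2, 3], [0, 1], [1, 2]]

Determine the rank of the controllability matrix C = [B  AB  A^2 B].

3

AB = [[0, -1], [-6, 2], [8, -7]]
A^2B = [[6, -2], [-16, 12], [28, -15]]
Controllability matrix C = [B  AB  A^2B] = [[-2, 3, 0, -1, 6, -2], [0, 1, -6, 2, -16, 12], [1, 2, 8, -7, 28, -15]]
Take the 3×3 submatrix of C formed by columns 1, 2, 3: [[-2, 3, 0], [0, 1, -6], [1, 2, 8]]. Its determinant is (-2)·(1·8 - (-6)·2) - 3·(0·8 - (-6)·1) + 0·(0·2 - 1·1) = (-2)·20 - 3·6 + 0·(-1) = -58 ≠ 0.
So rank(C) ≥ 3; since C has 3 rows, rank(C) = 3.
rank(C) = 3 = n, so the pair (A, B) is completely controllable.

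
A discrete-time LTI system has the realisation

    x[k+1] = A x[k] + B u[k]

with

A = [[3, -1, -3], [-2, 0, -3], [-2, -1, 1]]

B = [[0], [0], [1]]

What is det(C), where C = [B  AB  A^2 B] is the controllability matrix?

-36

AB = [[-3], [-3], [1]]
A^2B = [[-9], [3], [10]]
Controllability matrix C = [B  AB  A^2B] = [[0, -3, -9], [0, -3, 3], [1, 1, 10]]
Expanding along the first row, det(C) = 0·((-3)·10 - 3·1) - (-3)·(0·10 - 3·1) + (-9)·(0·1 - (-3)·1) = 0·(-33) - (-3)·(-3) + (-9)·3 = -36
Since det(C) ≠ 0, rank(C) = 3 and the system is completely controllable.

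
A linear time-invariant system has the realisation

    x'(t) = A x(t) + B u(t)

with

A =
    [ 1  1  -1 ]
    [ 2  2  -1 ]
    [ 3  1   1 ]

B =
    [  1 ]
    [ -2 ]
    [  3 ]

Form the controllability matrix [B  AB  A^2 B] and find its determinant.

AB = [[-4], [-5], [4]]
A^2B = [[-13], [-22], [-13]]
Controllability matrix C = [B  AB  A^2B] = [[1, -4, -13], [-2, -5, -22], [3, 4, -13]]
Expanding along the first row, det(C) = 1·((-5)·(-13) - (-22)·4) - (-4)·((-2)·(-13) - (-22)·3) + (-13)·((-2)·4 - (-5)·3) = 1·153 - (-4)·92 + (-13)·7 = 430
Since det(C) ≠ 0, rank(C) = 3 and the system is completely controllable.

430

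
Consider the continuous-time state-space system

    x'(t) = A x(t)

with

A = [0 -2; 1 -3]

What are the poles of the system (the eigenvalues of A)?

det(sI - A) = s^2 - (tr A)s + det A, with tr A = 0 + (-3) = -3 and det A = 0·(-3) - (-2)·1 = 0 - (-2) = 2.
So p(s) = det(sI - A) = s^2 + 3s + 2.
Factor s^2 + 3s + 2: two numbers with sum -3 and product 2 are -1 and -2, so s^2 + 3s + 2 = (s + 1)(s + 2).
Hence p(s) = (s + 1) (s + 2), with roots -2, -1.
All eigenvalues have negative real part, so the system is asymptotically stable.

-2, -1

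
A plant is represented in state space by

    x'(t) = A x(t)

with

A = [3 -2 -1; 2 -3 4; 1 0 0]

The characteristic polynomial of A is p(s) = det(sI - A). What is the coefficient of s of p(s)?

-4

Expand det(sI - A) for the 3×3 matrix.
p(s) = s^3 - 4s + 11.
(Check: constant term = det(-A) = (-1)^3 det A = 11; coefficient of s^2 = -tr A = 0.)
The coefficient of s is -4.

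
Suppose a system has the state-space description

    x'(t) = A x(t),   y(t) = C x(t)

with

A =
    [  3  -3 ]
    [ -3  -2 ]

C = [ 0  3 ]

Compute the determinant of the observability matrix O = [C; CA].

27

CA = [[-9, -6]]
Observability matrix O = [C; CA] = [[0, 3], [-9, -6]]
det(O) = 0·(-6) - 3·(-9) = 0 - (-27) = 27
Since det(O) ≠ 0, rank(O) = 2 and the system is completely observable.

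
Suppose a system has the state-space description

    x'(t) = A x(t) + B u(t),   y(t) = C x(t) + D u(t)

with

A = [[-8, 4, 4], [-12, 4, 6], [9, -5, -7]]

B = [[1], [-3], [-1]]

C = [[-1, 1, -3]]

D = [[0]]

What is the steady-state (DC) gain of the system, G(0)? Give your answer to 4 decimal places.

-3.0000

G(0) = C(-A)^{-1}B + D = -C A^{-1} B + D.
det A = -40, so A^{-1} = (1/-40)·adj(A) = [[-1/20, -1/5, -1/5], [3/4, -1/2, 0], [-3/5, 1/10, -2/5]]
A^{-1} B = [3/4, 9/4, -1/2]^T
C A^{-1} B = 3
G(0) = D - C A^{-1} B = 0 - (3) = -3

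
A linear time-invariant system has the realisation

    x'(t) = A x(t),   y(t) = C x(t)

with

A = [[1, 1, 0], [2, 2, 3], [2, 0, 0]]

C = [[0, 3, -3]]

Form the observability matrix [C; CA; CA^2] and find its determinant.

1350

CA = [[0, 6, 9]]
CA^2 = [[30, 12, 18]]
Observability matrix O = [C; CA; CA^2] = [[0, 3, -3], [0, 6, 9], [30, 12, 18]]
Expanding along the first row, det(O) = 0·(6·18 - 9·12) - 3·(0·18 - 9·30) + (-3)·(0·12 - 6·30) = 0·0 - 3·(-270) + (-3)·(-180) = 1350
Since det(O) ≠ 0, rank(O) = 3 and the system is completely observable.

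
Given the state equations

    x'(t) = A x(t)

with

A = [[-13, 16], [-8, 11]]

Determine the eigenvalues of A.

-5, 3

det(sI - A) = s^2 - (tr A)s + det A, with tr A = (-13) + 11 = -2 and det A = (-13)·11 - 16·(-8) = -143 - (-128) = -15.
So p(s) = det(sI - A) = s^2 + 2s - 15.
Factor s^2 + 2s - 15: two numbers with sum -2 and product -15 are 3 and -5, so s^2 + 2s - 15 = (s - 3)(s + 5).
Hence p(s) = (s - 3) (s + 5), with roots -5, 3.
At least one eigenvalue has non-negative real part, so the system is not asymptotically stable.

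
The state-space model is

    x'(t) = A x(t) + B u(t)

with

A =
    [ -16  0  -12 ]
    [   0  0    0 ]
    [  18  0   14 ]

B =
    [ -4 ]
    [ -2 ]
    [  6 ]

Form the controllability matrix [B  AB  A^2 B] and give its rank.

AB = [[-8], [0], [12]]
A^2B = [[-16], [0], [24]]
Controllability matrix C = [B  AB  A^2B] = [[-4, -8, -16], [-2, 0, 0], [6, 12, 24]]
The rows r1, r2, r3 of C are linearly dependent: 3·r1 + 2·r3 = 0 (check each entry), so rank(C) ≤ 2.
The 2×2 minor from rows 1, 2, columns 1, 2 is (-4)·0 - (-8)·(-2) = 0 - 16 = -16 ≠ 0, so rank(C) = 2.
rank(C) = 2 < n = 3, so the pair (A, B) is not completely controllable.

2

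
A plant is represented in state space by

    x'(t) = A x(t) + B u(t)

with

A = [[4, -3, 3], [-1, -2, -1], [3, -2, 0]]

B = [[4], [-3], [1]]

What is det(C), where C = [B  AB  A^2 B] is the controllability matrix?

AB = [[28], [1], [18]]
A^2B = [[163], [-48], [82]]
Controllability matrix C = [B  AB  A^2B] = [[4, 28, 163], [-3, 1, -48], [1, 18, 82]]
Expanding along the first row, det(C) = 4·(1·82 - (-48)·18) - 28·((-3)·82 - (-48)·1) + 163·((-3)·18 - 1·1) = 4·946 - 28·(-198) + 163·(-55) = 363
Since det(C) ≠ 0, rank(C) = 3 and the system is completely controllable.

363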